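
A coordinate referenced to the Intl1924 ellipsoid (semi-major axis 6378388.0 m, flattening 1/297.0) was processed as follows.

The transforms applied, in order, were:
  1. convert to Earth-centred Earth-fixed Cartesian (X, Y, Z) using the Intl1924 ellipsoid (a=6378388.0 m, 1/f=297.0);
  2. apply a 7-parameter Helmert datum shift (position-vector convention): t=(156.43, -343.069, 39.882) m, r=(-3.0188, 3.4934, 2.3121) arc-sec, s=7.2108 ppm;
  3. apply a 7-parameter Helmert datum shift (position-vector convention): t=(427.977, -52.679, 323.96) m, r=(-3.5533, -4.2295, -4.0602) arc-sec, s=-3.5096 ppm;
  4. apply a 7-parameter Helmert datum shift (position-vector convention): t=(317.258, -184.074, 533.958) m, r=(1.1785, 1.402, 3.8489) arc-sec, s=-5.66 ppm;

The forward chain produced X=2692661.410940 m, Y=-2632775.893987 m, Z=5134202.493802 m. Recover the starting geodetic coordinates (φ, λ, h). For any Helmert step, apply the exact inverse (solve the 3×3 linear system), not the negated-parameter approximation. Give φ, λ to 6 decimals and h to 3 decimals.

start: X=2692661.4109, Y=-2632775.8940, Z=5134202.4938 m
→ Helmert⁻¹: X=2692275.3725, Y=-2632627.6267, Z=5133730.9338
→ Helmert⁻¹: X=2692013.9242, Y=-2632619.6275, Z=5133324.4379
→ Helmert⁻¹: X=2691721.6374, Y=-2632362.8783, Z=5133254.6033
→ geod (Bowring, a=6378388.000): φ=53.92629800°, λ=-44.36123000°, h=1526.0240 m

φ=53.926298°, λ=-44.361230°, h=1526.024 m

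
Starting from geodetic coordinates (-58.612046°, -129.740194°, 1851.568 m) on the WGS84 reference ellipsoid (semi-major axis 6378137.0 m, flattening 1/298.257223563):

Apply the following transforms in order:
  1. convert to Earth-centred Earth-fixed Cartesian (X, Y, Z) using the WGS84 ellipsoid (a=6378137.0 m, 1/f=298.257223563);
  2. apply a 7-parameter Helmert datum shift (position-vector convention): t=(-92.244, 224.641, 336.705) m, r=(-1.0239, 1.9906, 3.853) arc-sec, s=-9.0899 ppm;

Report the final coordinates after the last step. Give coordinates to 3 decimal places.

start: φ=-58.612046°, λ=-129.740194°, h=1851.568 m
→ ECEF (a=6378137.000, f=1/298.257223563): X=-2129547.7975, Y=-2561394.4718, Z=-5423134.2700
→ Helmert 7p (PV): X=-2129625.1746, Y=-2561213.2475, Z=-5422715.0032

X=-2129625.175 m, Y=-2561213.247 m, Z=-5422715.003 m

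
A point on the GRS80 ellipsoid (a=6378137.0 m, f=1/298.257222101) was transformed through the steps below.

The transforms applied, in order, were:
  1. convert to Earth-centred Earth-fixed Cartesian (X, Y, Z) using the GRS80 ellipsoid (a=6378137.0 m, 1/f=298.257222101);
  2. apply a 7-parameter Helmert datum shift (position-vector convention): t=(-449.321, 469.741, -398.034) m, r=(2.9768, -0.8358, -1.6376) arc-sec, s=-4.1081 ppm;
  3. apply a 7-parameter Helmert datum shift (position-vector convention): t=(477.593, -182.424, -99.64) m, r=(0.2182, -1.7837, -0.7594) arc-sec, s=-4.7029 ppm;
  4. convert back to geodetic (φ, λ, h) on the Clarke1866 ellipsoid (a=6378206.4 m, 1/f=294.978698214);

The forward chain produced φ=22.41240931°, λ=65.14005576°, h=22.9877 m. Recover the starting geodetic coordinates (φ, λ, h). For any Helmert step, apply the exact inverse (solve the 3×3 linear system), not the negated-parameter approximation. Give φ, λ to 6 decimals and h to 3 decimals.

start: φ=22.412409°, λ=65.140056°, h=22.988 m
→ ECEF (a=6378206.400, f=1/294.978698214): X=2480093.2427, Y=5352699.0309, Z=2416560.3906
→ Helmert⁻¹: X=2479628.5016, Y=5352918.3148, Z=2416644.2904
→ Helmert⁻¹: X=2480055.3095, Y=5352525.1337, Z=2416964.9573
→ geod (Bowring, a=6378137.000): φ=22.41487400°, λ=65.13968000°, h=51.5500 m

φ=22.414874°, λ=65.139680°, h=51.550 m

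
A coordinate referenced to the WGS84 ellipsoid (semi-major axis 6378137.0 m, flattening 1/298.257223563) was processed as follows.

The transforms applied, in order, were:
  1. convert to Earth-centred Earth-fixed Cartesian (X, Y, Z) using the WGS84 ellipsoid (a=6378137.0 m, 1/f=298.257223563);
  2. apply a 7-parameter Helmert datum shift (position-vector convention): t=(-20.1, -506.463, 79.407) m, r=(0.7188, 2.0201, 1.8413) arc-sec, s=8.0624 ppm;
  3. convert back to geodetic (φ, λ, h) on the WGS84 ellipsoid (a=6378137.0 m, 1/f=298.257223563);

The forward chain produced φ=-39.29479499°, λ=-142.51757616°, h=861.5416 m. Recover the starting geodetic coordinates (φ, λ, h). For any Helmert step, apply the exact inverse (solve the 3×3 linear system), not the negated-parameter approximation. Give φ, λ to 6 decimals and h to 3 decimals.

φ=-39.297523°, λ=-142.522198°, h=609.755 m

start: φ=-39.294795°, λ=-142.517576°, h=861.542 m
→ ECEF (a=6378137.000, f=1/298.257223563): X=-3922732.3662, Y=-3008106.9984, Z=-4018243.6998
→ Helmert⁻¹: X=-3922668.1337, Y=-3007555.2732, Z=-4018318.6464
→ geod (Bowring, a=6378137.000): φ=-39.29752300°, λ=-142.52219800°, h=609.7550 m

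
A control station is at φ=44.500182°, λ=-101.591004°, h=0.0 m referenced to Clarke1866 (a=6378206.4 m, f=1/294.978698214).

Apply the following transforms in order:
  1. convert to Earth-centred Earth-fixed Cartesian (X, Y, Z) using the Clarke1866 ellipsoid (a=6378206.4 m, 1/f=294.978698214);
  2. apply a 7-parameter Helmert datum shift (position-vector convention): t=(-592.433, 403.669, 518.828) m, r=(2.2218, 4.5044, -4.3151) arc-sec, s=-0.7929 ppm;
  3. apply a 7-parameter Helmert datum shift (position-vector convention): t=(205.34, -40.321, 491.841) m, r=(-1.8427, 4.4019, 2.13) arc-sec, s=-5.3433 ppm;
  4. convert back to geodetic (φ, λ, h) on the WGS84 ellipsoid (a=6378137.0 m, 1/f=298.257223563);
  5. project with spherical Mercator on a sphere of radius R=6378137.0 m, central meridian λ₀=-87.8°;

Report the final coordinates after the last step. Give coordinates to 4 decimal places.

start: φ=44.500182°, λ=-101.591004°, h=0.000 m
→ ECEF (a=6378206.400, f=1/294.978698214): X=-915576.4484, Y=-4463898.8181, Z=4447699.8195
→ Helmert 7p (PV): X=-916164.4124, Y=-4463520.3644, Z=4448187.0320
→ Helmert 7p (PV): X=-915813.1563, Y=-4463506.5578, Z=4448714.5321
→ geod (Bowring, a=6378137.000): φ=44.50667775°, λ=-101.59491085°, h=423.8403 m
→ merc (R=6378137.0, λ₀=-87.8°): E=-1535642.4514, N=5544189.4827

E=-1535642.4514 m, N=5544189.4827 m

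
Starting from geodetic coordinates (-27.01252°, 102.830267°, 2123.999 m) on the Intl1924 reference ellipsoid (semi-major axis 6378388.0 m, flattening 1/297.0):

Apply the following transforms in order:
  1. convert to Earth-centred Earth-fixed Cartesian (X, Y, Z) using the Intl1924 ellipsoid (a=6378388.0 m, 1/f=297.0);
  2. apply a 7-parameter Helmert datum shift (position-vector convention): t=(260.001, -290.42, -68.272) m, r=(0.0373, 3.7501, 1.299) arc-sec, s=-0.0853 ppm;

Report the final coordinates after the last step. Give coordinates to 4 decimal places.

X=-1263011.3271 m, Y=5546064.0589 m, Z=-2880500.0302 m

start: φ=-27.012520°, λ=102.830267°, h=2123.999 m
→ ECEF (a=6378388.000, f=1/297.0): X=-1263184.1368, Y=5546362.3863, Z=-2880455.9728
→ Helmert 7p (PV): X=-1263011.3271, Y=5546064.0589, Z=-2880500.0302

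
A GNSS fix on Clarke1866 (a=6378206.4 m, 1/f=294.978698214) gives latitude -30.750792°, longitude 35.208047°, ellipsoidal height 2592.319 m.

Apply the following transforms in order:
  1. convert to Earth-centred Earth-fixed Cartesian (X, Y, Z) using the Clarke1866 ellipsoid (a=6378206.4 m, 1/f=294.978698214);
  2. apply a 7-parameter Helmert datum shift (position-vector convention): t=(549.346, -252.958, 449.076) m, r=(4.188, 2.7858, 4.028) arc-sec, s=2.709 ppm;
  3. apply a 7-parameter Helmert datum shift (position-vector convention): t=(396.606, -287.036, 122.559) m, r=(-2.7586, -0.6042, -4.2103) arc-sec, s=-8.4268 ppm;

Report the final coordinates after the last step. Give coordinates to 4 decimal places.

start: φ=-30.750792°, λ=35.208047°, h=2592.319 m
→ ECEF (a=6378206.400, f=1/294.978698214): X=4484463.9751, Y=3164384.6815, Z=-3243329.7767
→ Helmert 7p (PV): X=4484919.8700, Y=3164293.7227, Z=-3242885.8041
→ Helmert 7p (PV): X=4485352.7710, Y=3163845.1057, Z=-3242765.0998

X=4485352.7710 m, Y=3163845.1057 m, Z=-3242765.0998 m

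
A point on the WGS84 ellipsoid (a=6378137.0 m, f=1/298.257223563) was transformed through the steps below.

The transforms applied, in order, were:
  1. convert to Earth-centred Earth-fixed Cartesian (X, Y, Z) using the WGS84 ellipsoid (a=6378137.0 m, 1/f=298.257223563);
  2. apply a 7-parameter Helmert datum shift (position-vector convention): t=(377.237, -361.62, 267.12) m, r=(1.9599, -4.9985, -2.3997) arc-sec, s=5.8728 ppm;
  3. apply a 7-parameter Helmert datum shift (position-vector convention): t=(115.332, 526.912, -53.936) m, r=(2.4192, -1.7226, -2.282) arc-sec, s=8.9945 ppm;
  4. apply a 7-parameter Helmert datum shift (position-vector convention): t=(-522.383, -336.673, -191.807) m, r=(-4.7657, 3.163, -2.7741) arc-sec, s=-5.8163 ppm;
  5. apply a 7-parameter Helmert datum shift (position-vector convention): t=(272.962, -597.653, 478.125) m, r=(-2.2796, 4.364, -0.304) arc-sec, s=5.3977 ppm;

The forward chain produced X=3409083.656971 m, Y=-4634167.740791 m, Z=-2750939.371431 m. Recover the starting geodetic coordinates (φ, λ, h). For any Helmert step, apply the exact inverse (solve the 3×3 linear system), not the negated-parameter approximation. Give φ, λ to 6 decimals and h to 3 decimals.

φ=-25.713376°, λ=-53.655237°, h=2209.480 m

start: X=3409083.6570, Y=-4634167.7408, Z=-2750939.3714 m
→ Helmert⁻¹: X=3408857.3361, Y=-4633509.6455, Z=-2751381.7318
→ Helmert⁻¹: X=3409504.0502, Y=-4633090.4982, Z=-2751260.6895
→ Helmert⁻¹: X=3409386.3400, Y=-4633570.2811, Z=-2751156.1358
→ Helmert⁻¹: X=3408976.3084, Y=-4633167.9350, Z=-2751445.6847
→ geod (Bowring, a=6378137.000): φ=-25.71337600°, λ=-53.65523700°, h=2209.4800 m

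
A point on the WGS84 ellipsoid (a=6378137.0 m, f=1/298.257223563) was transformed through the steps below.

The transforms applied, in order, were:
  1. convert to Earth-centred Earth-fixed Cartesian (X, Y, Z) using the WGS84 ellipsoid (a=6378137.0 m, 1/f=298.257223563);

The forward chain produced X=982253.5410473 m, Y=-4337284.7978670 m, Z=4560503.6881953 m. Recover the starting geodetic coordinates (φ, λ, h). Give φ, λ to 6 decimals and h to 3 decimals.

φ=45.913449°, λ=-77.239618°, h=2706.587 m

start: X=982253.5410, Y=-4337284.7979, Z=4560503.6882 m
→ geod (Bowring, a=6378137.000): φ=45.91344900°, λ=-77.23961800°, h=2706.5870 m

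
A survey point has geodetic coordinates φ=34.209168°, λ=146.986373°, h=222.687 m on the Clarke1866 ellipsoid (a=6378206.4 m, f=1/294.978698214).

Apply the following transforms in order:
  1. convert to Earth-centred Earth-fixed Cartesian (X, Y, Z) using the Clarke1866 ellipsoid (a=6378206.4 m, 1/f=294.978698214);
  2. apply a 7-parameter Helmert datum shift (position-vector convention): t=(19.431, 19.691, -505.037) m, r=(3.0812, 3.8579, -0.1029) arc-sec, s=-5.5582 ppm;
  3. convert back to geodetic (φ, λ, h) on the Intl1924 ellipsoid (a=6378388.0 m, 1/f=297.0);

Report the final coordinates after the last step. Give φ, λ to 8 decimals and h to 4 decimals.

start: φ=34.209168°, λ=146.986373°, h=222.687 m
→ ECEF (a=6378206.400, f=1/294.978698214): X=-4427959.9906, Y=2877048.3360, Z=3565597.3126
→ Helmert 7p (PV): X=-4427847.8236, Y=2877000.9819, Z=3565198.2531
→ geod (Bowring, a=6378388.000): φ=34.20557330°, λ=146.98614075°, h=-328.5924 m

φ=34.20557330°, λ=146.98614075°, h=-328.5924 m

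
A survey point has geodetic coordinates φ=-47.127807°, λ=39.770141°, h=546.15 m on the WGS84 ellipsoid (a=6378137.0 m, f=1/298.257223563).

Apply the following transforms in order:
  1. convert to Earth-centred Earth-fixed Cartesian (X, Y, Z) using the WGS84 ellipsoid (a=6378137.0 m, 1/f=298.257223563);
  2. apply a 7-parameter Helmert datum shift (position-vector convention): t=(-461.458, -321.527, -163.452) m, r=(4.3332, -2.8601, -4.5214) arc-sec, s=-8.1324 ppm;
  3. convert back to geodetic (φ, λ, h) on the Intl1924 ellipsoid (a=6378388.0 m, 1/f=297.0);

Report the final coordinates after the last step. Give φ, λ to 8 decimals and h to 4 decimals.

φ=-47.13194245°, λ=39.76996460°, h=30.4044 m

start: φ=-47.127807°, λ=39.770141°, h=546.150 m
→ ECEF (a=6378137.000, f=1/298.257223563): X=3341683.1010, Y=2781236.3163, Z=-4651843.6717
→ Helmert 7p (PV): X=3341319.9350, Y=2780916.6457, Z=-4651864.5295
→ geod (Bowring, a=6378388.000): φ=-47.13194245°, λ=39.76996460°, h=30.4044 m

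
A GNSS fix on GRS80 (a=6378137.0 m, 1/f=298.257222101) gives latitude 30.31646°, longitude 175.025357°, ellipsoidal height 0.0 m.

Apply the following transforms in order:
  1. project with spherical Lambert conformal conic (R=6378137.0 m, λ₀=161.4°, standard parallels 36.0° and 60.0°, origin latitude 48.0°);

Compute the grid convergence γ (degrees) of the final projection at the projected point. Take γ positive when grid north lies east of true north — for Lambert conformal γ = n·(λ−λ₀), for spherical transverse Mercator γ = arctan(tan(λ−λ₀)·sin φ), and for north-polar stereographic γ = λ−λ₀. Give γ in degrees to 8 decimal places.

start: φ=30.316460°, λ=175.025357°, h=0.000 m
→ into lcc (λ₀=161.4°): φ=30.31646000°, λ−λ₀=13.62535700°
convergence γ = 10.20205736°

10.20205736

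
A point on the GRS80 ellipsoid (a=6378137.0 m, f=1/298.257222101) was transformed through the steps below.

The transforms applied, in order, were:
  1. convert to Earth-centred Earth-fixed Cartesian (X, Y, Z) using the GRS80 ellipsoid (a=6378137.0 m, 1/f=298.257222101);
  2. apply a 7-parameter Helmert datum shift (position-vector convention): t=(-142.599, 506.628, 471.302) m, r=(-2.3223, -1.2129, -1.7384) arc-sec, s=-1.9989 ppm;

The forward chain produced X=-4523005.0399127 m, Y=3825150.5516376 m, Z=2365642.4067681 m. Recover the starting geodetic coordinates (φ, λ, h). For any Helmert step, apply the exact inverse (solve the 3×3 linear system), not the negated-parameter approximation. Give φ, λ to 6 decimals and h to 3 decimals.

start: X=-4523005.0399, Y=3825150.5516, Z=2365642.4068 m
→ Helmert⁻¹: X=-4522889.8069, Y=3824586.8199, Z=2365245.4889
→ geod (Bowring, a=6378137.000): φ=21.90065100°, λ=139.78190900°, h=2777.4800 m

φ=21.900651°, λ=139.781909°, h=2777.480 m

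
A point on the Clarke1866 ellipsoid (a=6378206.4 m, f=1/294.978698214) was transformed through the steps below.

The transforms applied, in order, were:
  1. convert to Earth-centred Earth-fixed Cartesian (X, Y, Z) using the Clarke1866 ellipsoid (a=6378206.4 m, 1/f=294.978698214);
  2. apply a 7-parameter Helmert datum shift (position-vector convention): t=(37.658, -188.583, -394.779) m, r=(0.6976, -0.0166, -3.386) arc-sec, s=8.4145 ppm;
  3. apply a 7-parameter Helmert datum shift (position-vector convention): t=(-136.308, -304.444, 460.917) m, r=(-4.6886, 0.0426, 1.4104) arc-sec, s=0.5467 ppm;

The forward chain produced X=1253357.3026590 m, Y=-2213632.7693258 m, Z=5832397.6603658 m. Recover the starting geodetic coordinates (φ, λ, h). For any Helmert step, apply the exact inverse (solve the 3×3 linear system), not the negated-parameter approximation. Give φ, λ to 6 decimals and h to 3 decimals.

φ=66.579464°, λ=-60.474804°, h=2719.091 m

start: X=1253357.3027, Y=-2213632.7693, Z=5832397.6604 m
→ Helmert⁻¹: X=1253476.5856, Y=-2213468.2507, Z=5831883.4996
→ Helmert⁻¹: X=1253465.1818, Y=-2213220.7426, Z=5832236.5877
→ geod (Bowring, a=6378206.400): φ=66.57946400°, λ=-60.47480400°, h=2719.0910 m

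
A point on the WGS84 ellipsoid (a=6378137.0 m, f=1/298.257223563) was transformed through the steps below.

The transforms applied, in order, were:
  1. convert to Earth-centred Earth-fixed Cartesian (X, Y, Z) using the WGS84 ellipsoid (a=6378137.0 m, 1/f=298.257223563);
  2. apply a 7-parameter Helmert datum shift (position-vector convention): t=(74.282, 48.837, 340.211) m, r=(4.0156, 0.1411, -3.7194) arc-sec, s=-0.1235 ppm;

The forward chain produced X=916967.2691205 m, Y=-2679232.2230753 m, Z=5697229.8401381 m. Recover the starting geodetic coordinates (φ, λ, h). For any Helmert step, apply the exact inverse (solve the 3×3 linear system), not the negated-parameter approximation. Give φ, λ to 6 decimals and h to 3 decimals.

φ=63.722945°, λ=-71.106545°, h=930.373 m

start: X=916967.2691, Y=-2679232.2231, Z=5697229.8401 m
→ Helmert⁻¹: X=916937.5142, Y=-2679153.9475, Z=5696943.1182
→ geod (Bowring, a=6378137.000): φ=63.72294500°, λ=-71.10654500°, h=930.3730 m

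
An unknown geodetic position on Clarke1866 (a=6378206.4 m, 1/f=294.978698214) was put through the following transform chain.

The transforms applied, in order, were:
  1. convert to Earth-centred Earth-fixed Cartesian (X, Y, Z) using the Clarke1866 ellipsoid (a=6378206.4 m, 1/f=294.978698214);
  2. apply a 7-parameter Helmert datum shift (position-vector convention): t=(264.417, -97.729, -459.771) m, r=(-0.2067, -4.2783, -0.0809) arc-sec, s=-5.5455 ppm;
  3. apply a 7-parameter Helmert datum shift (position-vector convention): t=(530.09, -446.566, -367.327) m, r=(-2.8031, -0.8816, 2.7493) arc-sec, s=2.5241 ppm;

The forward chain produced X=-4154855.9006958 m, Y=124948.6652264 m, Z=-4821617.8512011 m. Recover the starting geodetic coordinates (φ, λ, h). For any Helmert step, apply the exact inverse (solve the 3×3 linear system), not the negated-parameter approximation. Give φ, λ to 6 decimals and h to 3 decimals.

start: X=-4154855.9007, Y=124948.6652, Z=-4821617.8512 m
→ Helmert⁻¹: X=-4155394.4356, Y=125515.8214, Z=-4821218.8885
→ Helmert⁻¹: X=-4155781.9371, Y=125617.4479, Z=-4820699.5270
→ geod (Bowring, a=6378206.400): φ=-49.41576500°, λ=178.26863900°, h=179.9520 m

φ=-49.415765°, λ=178.268639°, h=179.952 m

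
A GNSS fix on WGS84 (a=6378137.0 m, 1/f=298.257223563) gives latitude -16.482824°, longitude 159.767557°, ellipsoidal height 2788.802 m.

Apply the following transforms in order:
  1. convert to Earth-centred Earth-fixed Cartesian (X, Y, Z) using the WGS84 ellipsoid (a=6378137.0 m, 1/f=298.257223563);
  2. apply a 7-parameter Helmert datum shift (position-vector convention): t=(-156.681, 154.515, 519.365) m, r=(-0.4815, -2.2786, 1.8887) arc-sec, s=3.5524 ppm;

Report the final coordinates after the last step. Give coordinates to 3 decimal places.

X=-5742884.079 m, Y=2116702.896 m, Z=-1798372.107 m

start: φ=-16.482824°, λ=159.767557°, h=2788.802 m
→ ECEF (a=6378137.000, f=1/298.257223563): X=-5742707.4884, Y=2116597.6454, Z=-1798816.7015
→ Helmert 7p (PV): X=-5742884.0793, Y=2116702.8959, Z=-1798372.1073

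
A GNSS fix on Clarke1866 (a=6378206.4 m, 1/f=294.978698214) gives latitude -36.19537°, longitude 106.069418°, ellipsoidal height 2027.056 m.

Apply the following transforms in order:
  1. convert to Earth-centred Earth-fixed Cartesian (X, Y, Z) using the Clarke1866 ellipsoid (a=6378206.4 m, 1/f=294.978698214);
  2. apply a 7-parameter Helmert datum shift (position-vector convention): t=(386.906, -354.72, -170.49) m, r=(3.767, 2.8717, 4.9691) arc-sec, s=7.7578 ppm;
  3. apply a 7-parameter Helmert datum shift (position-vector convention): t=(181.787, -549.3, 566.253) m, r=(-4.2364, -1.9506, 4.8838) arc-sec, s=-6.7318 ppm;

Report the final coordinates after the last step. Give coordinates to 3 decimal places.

start: φ=-36.195370°, λ=106.069418°, h=2027.056 m
→ ECEF (a=6378206.400, f=1/294.978698214): X=-1426909.2146, Y=4953564.9100, Z=-3746714.4609
→ Helmert 7p (PV): X=-1426704.8786, Y=4953282.6695, Z=-3746803.6837
→ Helmert 7p (PV): X=-1426595.3346, Y=4952589.2909, Z=-3746327.4330

X=-1426595.335 m, Y=4952589.291 m, Z=-3746327.433 m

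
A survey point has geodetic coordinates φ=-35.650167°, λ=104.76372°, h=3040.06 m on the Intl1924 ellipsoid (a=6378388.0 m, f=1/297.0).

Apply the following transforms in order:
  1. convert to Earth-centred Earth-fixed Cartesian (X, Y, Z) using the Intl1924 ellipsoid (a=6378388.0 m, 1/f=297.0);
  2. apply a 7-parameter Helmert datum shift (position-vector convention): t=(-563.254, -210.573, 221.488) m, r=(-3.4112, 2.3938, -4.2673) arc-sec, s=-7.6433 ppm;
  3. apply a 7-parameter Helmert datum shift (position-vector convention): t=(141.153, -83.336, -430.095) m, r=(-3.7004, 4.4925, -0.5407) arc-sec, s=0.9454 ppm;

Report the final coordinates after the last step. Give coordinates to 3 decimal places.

X=-1323366.900 m, Y=5019598.586 m, Z=-3698862.001 m

start: φ=-35.650167°, λ=104.763720°, h=3040.060 m
→ ECEF (a=6378388.000, f=1/297.0): X=-1322947.1991, Y=5020022.7951, Z=-3698549.2702
→ Helmert 7p (PV): X=-1323439.4087, Y=5019740.0560, Z=-3698367.1801
→ Helmert 7p (PV): X=-1323366.8997, Y=5019598.5860, Z=-3698862.0011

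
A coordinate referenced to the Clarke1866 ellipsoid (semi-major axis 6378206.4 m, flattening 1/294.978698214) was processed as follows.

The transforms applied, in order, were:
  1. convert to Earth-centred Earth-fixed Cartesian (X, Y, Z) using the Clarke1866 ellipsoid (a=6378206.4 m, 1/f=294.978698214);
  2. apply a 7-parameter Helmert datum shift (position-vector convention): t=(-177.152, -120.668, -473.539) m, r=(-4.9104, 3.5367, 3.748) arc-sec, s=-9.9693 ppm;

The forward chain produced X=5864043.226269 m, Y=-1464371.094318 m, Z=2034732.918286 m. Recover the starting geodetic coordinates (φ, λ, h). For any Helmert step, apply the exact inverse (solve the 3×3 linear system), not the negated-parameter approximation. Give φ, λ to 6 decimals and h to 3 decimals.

start: X=5864043.2263, Y=-1464371.0943, Z=2034732.9183 m
→ Helmert⁻¹: X=5864217.3334, Y=-1464420.0344, Z=2035292.4349
→ geod (Bowring, a=6378206.400): φ=18.72785500°, λ=-14.02121400°, h=1778.5540 m

φ=18.727855°, λ=-14.021214°, h=1778.554 m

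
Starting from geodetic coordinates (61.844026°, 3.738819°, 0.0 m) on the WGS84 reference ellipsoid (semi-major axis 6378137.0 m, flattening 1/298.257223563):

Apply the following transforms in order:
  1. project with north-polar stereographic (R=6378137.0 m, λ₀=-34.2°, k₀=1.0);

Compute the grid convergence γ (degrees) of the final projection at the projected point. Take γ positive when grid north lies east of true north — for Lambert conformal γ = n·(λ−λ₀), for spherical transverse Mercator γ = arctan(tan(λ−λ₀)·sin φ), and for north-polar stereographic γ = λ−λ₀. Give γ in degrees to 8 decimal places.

37.93881900

start: φ=61.844026°, λ=3.738819°, h=0.000 m
→ into stereo (λ₀=-34.2°): φ=61.84402600°, λ−λ₀=37.93881900°
convergence γ = 37.93881900°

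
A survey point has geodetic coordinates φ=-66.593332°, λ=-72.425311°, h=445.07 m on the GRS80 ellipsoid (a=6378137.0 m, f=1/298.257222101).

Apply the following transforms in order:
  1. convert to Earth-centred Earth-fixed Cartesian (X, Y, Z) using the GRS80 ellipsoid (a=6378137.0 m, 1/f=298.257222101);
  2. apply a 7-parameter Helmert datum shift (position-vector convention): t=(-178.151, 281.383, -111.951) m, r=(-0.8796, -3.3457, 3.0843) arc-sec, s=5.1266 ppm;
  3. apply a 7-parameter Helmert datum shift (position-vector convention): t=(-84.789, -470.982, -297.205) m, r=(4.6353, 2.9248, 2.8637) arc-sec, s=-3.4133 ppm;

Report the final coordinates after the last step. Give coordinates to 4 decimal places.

start: φ=-66.593332°, λ=-72.425311°, h=445.070 m
→ ECEF (a=6378137.000, f=1/298.257222101): X=767280.4004, Y=-2422486.8093, Z=-5830953.6710
→ Helmert 7p (PV): X=767236.9878, Y=-2422231.2379, Z=-5831072.7387
→ Helmert 7p (PV): X=767100.5258, Y=-2422552.2614, Z=-5831415.3534

X=767100.5258 m, Y=-2422552.2614 m, Z=-5831415.3534 m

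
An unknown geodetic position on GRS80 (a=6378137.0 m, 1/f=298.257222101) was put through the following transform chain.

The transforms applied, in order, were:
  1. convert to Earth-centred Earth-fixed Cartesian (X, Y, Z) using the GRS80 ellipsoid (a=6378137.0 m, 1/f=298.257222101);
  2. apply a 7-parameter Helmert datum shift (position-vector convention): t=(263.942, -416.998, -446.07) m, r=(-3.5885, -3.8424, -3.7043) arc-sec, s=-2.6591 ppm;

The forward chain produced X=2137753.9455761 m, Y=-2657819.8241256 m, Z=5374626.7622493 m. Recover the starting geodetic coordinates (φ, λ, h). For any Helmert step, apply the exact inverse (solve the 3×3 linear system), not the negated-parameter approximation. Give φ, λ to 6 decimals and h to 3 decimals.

start: X=2137753.9456, Y=-2657819.8241, Z=5374626.7622 m
→ Helmert⁻¹: X=2137643.5408, Y=-2657465.0144, Z=5375001.0707
→ geod (Bowring, a=6378137.000): φ=57.77803000°, λ=-51.18708000°, h=2842.3810 m

φ=57.778030°, λ=-51.187080°, h=2842.381 m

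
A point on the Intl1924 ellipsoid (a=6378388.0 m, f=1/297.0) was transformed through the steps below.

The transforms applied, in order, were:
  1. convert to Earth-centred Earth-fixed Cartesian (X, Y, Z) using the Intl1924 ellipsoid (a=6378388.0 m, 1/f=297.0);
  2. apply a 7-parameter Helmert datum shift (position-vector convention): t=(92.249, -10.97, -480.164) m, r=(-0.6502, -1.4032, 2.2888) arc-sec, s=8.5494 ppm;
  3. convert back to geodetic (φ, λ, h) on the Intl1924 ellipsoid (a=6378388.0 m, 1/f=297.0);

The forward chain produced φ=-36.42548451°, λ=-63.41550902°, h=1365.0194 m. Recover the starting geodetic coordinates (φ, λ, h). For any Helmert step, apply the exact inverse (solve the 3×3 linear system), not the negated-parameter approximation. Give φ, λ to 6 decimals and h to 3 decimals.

start: φ=-36.425485°, λ=-63.415509°, h=1365.019 m
→ ECEF (a=6378388.000, f=1/297.0): X=2299983.5298, Y=-4596067.9148, Z=-3767154.7050
→ Helmert⁻¹: X=2299794.9945, Y=-4596031.2976, Z=-3766672.4716
→ geod (Bowring, a=6378388.000): φ=-36.42261500°, λ=-63.41720600°, h=984.4530 m

φ=-36.422615°, λ=-63.417206°, h=984.453 m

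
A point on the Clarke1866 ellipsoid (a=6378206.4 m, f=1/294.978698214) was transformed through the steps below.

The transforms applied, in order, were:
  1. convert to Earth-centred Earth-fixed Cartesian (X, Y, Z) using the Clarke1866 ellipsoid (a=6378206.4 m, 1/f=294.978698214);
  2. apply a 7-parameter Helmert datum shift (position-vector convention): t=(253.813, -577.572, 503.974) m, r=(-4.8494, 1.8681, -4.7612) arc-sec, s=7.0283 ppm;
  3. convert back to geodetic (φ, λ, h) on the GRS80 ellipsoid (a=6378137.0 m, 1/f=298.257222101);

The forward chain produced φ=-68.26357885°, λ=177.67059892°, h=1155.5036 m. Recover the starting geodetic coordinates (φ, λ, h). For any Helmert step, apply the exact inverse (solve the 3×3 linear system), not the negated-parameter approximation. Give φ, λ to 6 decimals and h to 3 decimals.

φ=-68.264877°, λ=177.654811°, h=1817.481 m

start: φ=-68.263579°, λ=177.670599°, h=1155.504 m
→ ECEF (a=6378137.000, f=1/298.257222101): X=-2367383.7490, Y=96300.7509, Z=-5903116.6478
→ Helmert⁻¹: X=-2367569.6921, Y=96961.7884, Z=-5903598.2927
→ geod (Bowring, a=6378206.400): φ=-68.26487700°, λ=177.65481100°, h=1817.4810 m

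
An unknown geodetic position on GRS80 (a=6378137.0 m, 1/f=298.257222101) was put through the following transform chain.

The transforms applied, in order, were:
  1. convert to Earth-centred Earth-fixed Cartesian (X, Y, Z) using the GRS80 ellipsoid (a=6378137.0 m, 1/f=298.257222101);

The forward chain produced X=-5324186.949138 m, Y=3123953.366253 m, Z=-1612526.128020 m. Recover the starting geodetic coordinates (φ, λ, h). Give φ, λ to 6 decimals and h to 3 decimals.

φ=-14.734115°, λ=149.597827°, h=3383.726 m

start: X=-5324186.9491, Y=3123953.3663, Z=-1612526.1280 m
→ geod (Bowring, a=6378137.000): φ=-14.73411500°, λ=149.59782700°, h=3383.7260 m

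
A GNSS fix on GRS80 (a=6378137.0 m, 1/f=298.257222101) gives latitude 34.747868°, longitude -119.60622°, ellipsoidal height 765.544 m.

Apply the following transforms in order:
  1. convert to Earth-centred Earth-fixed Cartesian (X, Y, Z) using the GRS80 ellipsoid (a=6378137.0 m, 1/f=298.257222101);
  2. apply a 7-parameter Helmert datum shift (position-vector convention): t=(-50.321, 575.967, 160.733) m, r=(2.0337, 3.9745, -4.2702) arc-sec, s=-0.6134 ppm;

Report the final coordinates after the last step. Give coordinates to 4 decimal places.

start: φ=34.747868°, λ=-119.606220°, h=765.544 m
→ ECEF (a=6378137.000, f=1/298.257222101): X=-2592232.4186, Y=-4562001.0767, Z=3615355.4441
→ Helmert 7p (PV): X=-2592305.9304, Y=-4561404.2918, Z=3615518.9292

X=-2592305.9304 m, Y=-4561404.2918 m, Z=3615518.9292 m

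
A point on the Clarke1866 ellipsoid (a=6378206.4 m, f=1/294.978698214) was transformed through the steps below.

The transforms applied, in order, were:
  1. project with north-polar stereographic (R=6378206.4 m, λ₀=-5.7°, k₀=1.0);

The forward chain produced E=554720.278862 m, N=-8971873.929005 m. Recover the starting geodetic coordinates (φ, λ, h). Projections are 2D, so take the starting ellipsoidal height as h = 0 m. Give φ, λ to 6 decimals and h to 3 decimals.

start: E=554720.2789, N=-8971873.9290 m
→ stereo⁻¹: φ=19.65792100°, λ=-2.16197400°

φ=19.657921°, λ=-2.161974°, h=0.000 m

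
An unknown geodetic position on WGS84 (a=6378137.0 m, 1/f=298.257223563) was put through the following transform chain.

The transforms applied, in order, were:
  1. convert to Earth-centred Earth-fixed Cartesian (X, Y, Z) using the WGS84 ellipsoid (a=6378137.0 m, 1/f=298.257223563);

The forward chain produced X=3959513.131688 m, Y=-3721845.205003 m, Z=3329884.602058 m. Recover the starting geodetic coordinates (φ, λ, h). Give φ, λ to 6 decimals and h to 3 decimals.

φ=31.670452°, λ=-43.227784°, h=947.941 m

start: X=3959513.1317, Y=-3721845.2050, Z=3329884.6021 m
→ geod (Bowring, a=6378137.000): φ=31.67045200°, λ=-43.22778400°, h=947.9410 m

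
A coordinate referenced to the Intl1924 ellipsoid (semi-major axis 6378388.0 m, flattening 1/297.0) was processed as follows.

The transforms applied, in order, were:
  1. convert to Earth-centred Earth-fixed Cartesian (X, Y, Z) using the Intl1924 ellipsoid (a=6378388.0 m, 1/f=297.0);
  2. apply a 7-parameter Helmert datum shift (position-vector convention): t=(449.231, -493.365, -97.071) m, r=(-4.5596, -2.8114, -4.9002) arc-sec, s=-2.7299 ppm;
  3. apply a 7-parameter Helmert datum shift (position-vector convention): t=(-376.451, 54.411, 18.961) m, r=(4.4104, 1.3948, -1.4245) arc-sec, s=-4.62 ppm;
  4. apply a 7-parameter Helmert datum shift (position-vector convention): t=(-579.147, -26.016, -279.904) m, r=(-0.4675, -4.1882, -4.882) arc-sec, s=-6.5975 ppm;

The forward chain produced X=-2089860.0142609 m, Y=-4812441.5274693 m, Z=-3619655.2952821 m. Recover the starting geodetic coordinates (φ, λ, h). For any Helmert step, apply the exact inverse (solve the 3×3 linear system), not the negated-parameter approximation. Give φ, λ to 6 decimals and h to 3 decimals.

φ=-34.782745°, λ=-113.468339°, h=2018.990 m

start: X=-2089860.0143, Y=-4812441.5275, Z=-3619655.2953 m
→ Helmert⁻¹: X=-2089254.2376, Y=-4812488.5080, Z=-3619367.7556
→ Helmert⁻¹: X=-2088829.7258, Y=-4812656.9679, Z=-3619314.6579
→ Helmert⁻¹: X=-2089219.6703, Y=-4812146.3661, Z=-3619305.3661
→ geod (Bowring, a=6378388.000): φ=-34.78274500°, λ=-113.46833900°, h=2018.9900 m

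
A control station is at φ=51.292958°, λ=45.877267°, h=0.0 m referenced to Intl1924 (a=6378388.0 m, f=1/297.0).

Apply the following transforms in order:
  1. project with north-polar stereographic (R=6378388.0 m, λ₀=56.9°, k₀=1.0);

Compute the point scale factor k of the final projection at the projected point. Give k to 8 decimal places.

start: φ=51.292958°, λ=45.877267°, h=0.000 m
→ into stereo (λ₀=56.9°): φ=51.29295800°, λ−λ₀=-11.02273300°
scale k = 1.12337237

1.12337237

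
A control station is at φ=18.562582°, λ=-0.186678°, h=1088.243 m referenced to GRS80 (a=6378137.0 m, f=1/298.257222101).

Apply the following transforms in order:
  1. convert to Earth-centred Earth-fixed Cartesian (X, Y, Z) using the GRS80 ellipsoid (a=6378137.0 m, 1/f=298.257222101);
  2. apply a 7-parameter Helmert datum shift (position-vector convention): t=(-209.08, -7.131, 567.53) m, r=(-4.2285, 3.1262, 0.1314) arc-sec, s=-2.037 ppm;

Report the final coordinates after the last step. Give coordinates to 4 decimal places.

X=6049184.7590 m, Y=-19671.6874 m, Z=2018328.5968 m

start: φ=18.562582°, λ=-0.186678°, h=1088.243 m
→ ECEF (a=6378137.000, f=1/298.257222101): X=6049375.5659, Y=-19709.8170, Z=2017856.4588
→ Helmert 7p (PV): X=6049184.7590, Y=-19671.6874, Z=2018328.5968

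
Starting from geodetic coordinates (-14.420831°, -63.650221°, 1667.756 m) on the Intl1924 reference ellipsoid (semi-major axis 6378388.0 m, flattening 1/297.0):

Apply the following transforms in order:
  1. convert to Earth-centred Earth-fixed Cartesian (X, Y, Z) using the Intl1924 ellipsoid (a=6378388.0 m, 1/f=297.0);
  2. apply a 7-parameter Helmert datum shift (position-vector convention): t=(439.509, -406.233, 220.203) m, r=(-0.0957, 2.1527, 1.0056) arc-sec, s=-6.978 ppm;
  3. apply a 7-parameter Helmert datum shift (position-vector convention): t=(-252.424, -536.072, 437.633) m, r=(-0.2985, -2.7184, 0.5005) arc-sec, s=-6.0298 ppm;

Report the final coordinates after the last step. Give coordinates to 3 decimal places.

X=2743333.031 m, Y=-5539050.077 m, Z=-1577855.646 m

start: φ=-14.420831°, λ=-63.650221°, h=1667.756 m
→ ECEF (a=6378388.000, f=1/297.0): X=2743136.8644, Y=-5538196.8276, Z=-1578552.1281
→ Helmert 7p (PV): X=2743567.7573, Y=-5538551.7740, Z=-1578346.9692
→ Helmert 7p (PV): X=2743333.0305, Y=-5539050.0766, Z=-1577855.6462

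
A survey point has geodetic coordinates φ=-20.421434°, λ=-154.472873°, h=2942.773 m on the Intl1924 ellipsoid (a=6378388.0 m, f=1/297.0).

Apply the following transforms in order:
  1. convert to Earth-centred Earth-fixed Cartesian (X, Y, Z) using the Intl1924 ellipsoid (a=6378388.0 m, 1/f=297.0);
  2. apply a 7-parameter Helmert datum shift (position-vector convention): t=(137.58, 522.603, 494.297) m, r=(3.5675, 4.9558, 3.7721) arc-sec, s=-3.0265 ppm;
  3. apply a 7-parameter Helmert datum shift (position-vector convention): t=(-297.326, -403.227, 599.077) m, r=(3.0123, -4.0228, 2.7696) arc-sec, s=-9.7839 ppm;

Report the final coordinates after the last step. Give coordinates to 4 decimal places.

start: φ=-20.421434°, λ=-154.472873°, h=2942.773 m
→ ECEF (a=6378388.000, f=1/297.0): X=-5398696.3933, Y=-2578184.3534, Z=-2212534.3449
→ Helmert 7p (PV): X=-5398548.4844, Y=-2577714.4095, Z=-2211948.2323
→ Helmert 7p (PV): X=-5398715.2405, Y=-2578132.6011, Z=-2211470.4458

X=-5398715.2405 m, Y=-2578132.6011 m, Z=-2211470.4458 m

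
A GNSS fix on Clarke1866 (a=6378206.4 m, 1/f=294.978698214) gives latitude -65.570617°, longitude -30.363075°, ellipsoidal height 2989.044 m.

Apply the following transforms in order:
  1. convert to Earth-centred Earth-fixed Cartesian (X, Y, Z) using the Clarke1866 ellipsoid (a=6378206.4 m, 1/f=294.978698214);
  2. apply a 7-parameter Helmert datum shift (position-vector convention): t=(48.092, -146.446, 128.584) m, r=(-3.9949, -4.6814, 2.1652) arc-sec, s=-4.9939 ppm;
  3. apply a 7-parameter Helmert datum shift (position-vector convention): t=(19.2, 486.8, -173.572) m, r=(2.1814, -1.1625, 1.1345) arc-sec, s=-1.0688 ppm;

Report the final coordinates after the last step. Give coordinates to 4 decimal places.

start: φ=-65.570617°, λ=-30.363075°, h=2989.044 m
→ ECEF (a=6378206.400, f=1/294.978698214): X=2283515.0543, Y=-1337752.8743, Z=-5786840.9954
→ Helmert 7p (PV): X=2283697.1232, Y=-1337980.7473, Z=-5786605.7767
→ Helmert 7p (PV): X=2283753.8545, Y=-1337418.7590, Z=-5786774.4432

X=2283753.8545 m, Y=-1337418.7590 m, Z=-5786774.4432 m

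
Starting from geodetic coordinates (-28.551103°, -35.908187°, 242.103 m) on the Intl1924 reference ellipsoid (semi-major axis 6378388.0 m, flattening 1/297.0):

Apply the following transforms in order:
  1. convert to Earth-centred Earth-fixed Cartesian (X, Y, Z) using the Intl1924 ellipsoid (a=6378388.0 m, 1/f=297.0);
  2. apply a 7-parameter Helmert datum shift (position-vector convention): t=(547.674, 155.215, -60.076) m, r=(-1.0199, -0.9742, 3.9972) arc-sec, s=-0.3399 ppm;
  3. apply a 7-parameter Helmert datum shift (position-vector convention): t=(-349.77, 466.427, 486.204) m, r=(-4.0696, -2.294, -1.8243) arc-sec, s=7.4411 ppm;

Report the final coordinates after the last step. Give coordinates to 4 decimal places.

start: φ=-28.551103°, λ=-35.908187°, h=242.103 m
→ ECEF (a=6378388.000, f=1/297.0): X=4541627.4498, Y=-3288579.1015, Z=-3030451.3784
→ Helmert 7p (PV): X=4542251.6223, Y=-3288349.7411, Z=-3030472.7133
→ Helmert 7p (PV): X=4541940.2718, Y=-3288007.7487, Z=-3029893.6622

X=4541940.2718 m, Y=-3288007.7487 m, Z=-3029893.6622 m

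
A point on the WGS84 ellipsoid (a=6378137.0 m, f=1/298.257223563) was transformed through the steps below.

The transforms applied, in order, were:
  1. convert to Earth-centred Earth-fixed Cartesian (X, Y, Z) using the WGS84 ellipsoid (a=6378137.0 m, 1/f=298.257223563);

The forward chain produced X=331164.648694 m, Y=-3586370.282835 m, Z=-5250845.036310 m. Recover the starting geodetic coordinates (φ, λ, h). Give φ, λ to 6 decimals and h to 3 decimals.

φ=-55.732423°, λ=-84.724281°, h=3775.102 m

start: X=331164.6487, Y=-3586370.2828, Z=-5250845.0363 m
→ geod (Bowring, a=6378137.000): φ=-55.73242300°, λ=-84.72428100°, h=3775.1020 m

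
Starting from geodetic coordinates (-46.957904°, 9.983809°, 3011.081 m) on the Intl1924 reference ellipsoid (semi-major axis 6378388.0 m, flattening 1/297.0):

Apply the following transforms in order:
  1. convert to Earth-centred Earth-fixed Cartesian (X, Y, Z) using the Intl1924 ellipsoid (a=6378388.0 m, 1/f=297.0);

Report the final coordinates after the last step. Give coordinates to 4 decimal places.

start: φ=-46.957904°, λ=9.983809°, h=3011.081 m
→ ECEF (a=6378388.000, f=1/297.0): X=4297293.5731, Y=756476.7514, Z=-4640858.1518

X=4297293.5731 m, Y=756476.7514 m, Z=-4640858.1518 m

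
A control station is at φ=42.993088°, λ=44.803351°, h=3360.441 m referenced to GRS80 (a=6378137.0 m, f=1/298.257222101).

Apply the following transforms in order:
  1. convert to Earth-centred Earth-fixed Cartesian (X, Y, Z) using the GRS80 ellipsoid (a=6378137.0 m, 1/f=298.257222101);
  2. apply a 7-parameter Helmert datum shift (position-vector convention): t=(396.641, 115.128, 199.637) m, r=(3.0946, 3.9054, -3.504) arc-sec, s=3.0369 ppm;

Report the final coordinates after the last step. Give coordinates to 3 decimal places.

X=3317548.990 m, Y=3294316.903 m, Z=4329431.065 m

start: φ=42.993088°, λ=44.803351°, h=3360.441 m
→ ECEF (a=6378137.000, f=1/298.257222101): X=3317004.3428, Y=3294313.0717, Z=4329231.6598
→ Helmert 7p (PV): X=3317548.9903, Y=3294316.9034, Z=4329431.0651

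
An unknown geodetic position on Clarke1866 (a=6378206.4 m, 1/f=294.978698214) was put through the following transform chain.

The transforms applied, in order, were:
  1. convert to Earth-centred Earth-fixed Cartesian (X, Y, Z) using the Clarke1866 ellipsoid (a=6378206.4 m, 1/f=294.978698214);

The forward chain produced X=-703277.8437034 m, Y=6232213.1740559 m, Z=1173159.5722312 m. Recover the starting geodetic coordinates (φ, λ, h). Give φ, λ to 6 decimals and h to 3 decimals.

φ=10.665486°, λ=96.438340°, h=3075.510 m

start: X=-703277.8437, Y=6232213.1741, Z=1173159.5722 m
→ geod (Bowring, a=6378206.400): φ=10.66548600°, λ=96.43834000°, h=3075.5100 m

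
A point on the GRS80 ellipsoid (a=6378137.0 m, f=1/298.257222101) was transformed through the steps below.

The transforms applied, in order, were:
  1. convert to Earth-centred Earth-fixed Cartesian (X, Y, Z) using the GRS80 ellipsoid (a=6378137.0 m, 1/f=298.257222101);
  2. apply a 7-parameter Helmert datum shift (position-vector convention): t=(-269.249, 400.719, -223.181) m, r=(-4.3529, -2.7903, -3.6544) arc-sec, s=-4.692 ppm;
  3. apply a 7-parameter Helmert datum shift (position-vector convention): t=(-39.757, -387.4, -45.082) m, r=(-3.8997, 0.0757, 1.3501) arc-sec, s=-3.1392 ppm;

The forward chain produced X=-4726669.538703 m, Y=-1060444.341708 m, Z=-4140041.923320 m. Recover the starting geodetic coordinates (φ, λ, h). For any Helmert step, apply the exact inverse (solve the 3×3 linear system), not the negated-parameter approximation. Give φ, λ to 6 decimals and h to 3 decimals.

start: X=-4726669.5387, Y=-1060444.3417, Z=-4140041.9233 m
→ Helmert⁻¹: X=-4726650.0381, Y=-1059951.0587, Z=-4140031.6121
→ Helmert⁻¹: X=-4726440.1810, Y=-1060353.1276, Z=-4139786.2941
→ geod (Bowring, a=6378137.000): φ=-40.70845100°, λ=-167.35534300°, h=2839.7860 m

φ=-40.708451°, λ=-167.355343°, h=2839.786 m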